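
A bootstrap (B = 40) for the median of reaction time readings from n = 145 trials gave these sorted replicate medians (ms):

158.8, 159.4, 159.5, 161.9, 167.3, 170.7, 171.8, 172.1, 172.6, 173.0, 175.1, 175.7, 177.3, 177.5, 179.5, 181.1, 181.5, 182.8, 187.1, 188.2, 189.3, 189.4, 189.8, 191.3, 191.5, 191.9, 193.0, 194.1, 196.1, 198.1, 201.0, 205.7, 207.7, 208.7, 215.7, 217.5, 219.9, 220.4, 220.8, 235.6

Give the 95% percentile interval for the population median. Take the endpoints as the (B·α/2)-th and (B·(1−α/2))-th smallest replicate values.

α = 0.05; lower rank = 40 × 0.025 = 1; upper rank = 40 × 0.975 = 39.
The 1st smallest replicate is 158.8; the 39th is 220.8.

(158.8, 220.8)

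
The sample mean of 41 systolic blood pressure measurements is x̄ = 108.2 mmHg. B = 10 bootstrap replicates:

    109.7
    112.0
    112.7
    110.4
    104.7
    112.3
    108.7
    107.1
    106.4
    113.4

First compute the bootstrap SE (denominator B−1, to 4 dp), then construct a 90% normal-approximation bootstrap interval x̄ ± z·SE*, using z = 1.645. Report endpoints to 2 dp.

Mean of replicates = 109.7400; sum of squared deviations = 78.8640; SE* = √(78.8640/9) = 2.9602
Margin = 1.645 × 2.9602 = 4.870
Interval: 108.2 ± 4.870

(103.33, 113.07)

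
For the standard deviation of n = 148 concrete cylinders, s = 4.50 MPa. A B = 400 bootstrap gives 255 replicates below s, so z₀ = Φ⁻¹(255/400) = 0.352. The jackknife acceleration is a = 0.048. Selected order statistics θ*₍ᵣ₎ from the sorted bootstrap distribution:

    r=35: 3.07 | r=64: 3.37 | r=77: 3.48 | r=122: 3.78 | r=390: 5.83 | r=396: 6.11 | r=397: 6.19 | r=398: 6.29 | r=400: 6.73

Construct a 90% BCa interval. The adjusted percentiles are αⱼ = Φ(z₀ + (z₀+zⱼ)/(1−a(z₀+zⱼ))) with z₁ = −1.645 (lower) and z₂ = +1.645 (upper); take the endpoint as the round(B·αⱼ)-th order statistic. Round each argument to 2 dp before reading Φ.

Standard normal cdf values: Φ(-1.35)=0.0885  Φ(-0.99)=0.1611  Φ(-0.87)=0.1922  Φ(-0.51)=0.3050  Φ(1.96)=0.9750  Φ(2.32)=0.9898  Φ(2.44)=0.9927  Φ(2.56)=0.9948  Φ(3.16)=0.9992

Lower: z₀ + z₁ = 0.352 + (-1.645) = -1.293; 1 − a(z₀+z₁) = 1 − (0.048)(-1.293) = 1.0621; argument = 0.352 + (-1.293)/1.0621 = -0.8654 → -0.87.
α₁ = Φ(-0.87) = 0.1922; rank = round(400 × 0.1922) = 77; θ*₍77₎ = 3.48.
Upper: z₀ + z₂ = 1.997; 1 − a(z₀+z₂) = 0.9041; argument = 2.5607 → 2.56; α₂ = 0.9948; rank = 398; θ*₍398₎ = 6.29.

(3.48, 6.29)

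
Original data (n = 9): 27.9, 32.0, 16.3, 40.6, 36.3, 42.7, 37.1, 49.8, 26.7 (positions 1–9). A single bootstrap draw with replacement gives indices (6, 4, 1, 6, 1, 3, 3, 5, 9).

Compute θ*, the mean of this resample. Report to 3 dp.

θ* = 30.822

Resample values: 42.7, 40.6, 27.9, 42.7, 27.9, 16.3, 16.3, 36.3, 26.7.
Mean = (42.7 + 40.6 + 27.9 + 42.7 + 27.9 + 16.3 + 16.3 + 36.3 + 26.7) / 9 = 277.40 / 9 = 30.822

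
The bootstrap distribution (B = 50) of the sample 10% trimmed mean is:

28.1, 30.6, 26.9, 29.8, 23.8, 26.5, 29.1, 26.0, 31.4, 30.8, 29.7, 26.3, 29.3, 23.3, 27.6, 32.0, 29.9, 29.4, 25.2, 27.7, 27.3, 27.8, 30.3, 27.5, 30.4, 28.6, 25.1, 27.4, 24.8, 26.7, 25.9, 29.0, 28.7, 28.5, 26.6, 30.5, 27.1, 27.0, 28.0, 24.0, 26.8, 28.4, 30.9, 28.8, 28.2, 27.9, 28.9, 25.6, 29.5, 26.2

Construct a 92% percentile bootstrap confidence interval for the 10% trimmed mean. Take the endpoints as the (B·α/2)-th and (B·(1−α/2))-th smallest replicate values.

Sorted replicates: 23.3, 23.8, 24.0, 24.8, 25.1, 25.2, 25.6, 25.9, 26.0, 26.2, 26.3, 26.5, 26.6, 26.7, 26.8, 26.9, 27.0, 27.1, 27.3, 27.4, 27.5, 27.6, 27.7, 27.8, 27.9, 28.0, 28.1, 28.2, 28.4, 28.5, 28.6, 28.7, 28.8, 28.9, 29.0, 29.1, 29.3, 29.4, 29.5, 29.7, 29.8, 29.9, 30.3, 30.4, 30.5, 30.6, 30.8, 30.9, 31.4, 32.0
α = 0.08; lower rank = 50 × 0.040 = 2; upper rank = 50 × 0.960 = 48.
The 2nd smallest replicate is 23.8; the 48th is 30.9.

(23.8, 30.9)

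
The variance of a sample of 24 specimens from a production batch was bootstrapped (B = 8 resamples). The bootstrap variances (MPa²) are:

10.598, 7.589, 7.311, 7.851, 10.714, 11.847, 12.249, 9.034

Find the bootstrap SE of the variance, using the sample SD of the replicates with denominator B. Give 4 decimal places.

Bootstrap SE is the standard deviation of the 8 replicate variances.
Mean of replicates: (10.598 + 7.589 + 7.311 + 7.851 + 10.714 + 11.847 + 12.249 + 9.034) / 8 = 77.19300 / 8 = 9.64912
Sum of squared deviations: (+0.94888)² + (−2.06012)² + (−2.33812)² + (−1.79812)² + (+1.06488)² + (+2.19787)² + (+2.59988)² + (−0.61512)² = 26.94690
Variance = 26.94690 / 8 = 3.36836
SE* = √3.36836

SE* = 1.8353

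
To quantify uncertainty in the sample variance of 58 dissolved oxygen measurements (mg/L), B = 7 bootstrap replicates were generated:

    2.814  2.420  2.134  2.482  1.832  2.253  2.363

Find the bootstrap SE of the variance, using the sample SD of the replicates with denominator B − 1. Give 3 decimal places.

Bootstrap SE is the standard deviation of the 7 replicate variances.
Mean of replicates: (2.814 + 2.420 + 2.134 + 2.482 + 1.832 + 2.253 + 2.363) / 7 = 16.2980 / 7 = 2.3283
Sum of squared deviations: (+0.4857)² + (+0.0917)² + (−0.1943)² + (+0.1537)² + (−0.4963)² + (−0.0753)² + (+0.0347)² = 0.5589
Variance = 0.5589 / 6 = 0.0931
SE* = √0.0931

SE* = 0.305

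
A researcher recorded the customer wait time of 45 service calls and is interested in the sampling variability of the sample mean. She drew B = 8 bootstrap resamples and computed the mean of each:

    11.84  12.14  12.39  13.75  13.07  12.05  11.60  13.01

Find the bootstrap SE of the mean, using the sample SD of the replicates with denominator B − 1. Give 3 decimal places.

SE* = 0.730

Bootstrap SE is the standard deviation of the 8 replicate means.
Mean of replicates: (11.84 + 12.14 + 12.39 + 13.75 + 13.07 + 12.05 + 11.60 + 13.01) / 8 = 99.8500 / 8 = 12.4812
Sum of squared deviations: (−0.6412)² + (−0.3412)² + (−0.0912)² + (+1.2688)² + (+0.5888)² + (−0.4312)² + (−0.8812)² + (+0.5288)² = 3.7345
Variance = 3.7345 / 7 = 0.5335
SE* = √0.5335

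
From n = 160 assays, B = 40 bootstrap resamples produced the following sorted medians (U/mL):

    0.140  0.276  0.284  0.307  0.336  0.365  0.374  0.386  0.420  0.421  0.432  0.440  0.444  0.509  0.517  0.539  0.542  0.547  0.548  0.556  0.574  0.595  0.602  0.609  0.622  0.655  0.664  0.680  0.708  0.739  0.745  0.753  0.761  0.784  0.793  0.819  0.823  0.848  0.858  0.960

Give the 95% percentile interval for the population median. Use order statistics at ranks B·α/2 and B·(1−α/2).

α = 0.05; lower rank = 40 × 0.025 = 1; upper rank = 40 × 0.975 = 39.
The 1st smallest replicate is 0.140; the 39th is 0.858.

(0.140, 0.858)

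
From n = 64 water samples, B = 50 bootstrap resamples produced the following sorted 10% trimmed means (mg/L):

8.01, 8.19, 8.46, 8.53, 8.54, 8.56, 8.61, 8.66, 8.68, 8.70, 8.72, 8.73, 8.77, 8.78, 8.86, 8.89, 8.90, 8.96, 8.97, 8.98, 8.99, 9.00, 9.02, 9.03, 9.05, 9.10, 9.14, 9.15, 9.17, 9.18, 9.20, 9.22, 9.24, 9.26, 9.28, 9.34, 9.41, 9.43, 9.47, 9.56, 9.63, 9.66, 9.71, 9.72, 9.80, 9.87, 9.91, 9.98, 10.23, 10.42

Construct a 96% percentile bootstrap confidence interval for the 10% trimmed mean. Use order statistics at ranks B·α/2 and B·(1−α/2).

(8.01, 10.23)

α = 0.04; lower rank = 50 × 0.020 = 1; upper rank = 50 × 0.980 = 49.
The 1st smallest replicate is 8.01; the 49th is 10.23.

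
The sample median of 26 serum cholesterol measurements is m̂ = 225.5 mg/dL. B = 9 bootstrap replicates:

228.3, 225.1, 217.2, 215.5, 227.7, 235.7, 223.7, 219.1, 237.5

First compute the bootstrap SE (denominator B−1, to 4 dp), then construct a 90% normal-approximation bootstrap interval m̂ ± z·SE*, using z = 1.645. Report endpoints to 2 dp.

Mean of replicates = 225.5333; sum of squared deviations = 473.9600; SE* = √(473.9600/8) = 7.6971
Margin = 1.645 × 7.6971 = 12.662
Interval: 225.5 ± 12.662

(212.84, 238.16)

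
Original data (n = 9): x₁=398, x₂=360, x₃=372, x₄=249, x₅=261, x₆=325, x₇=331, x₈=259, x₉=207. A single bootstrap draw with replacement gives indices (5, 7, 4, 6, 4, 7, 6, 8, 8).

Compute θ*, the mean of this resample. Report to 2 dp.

θ* = 287.67

Resample values: 261, 331, 249, 325, 249, 331, 325, 259, 259.
Mean = (261 + 331 + 249 + 325 + 249 + 331 + 325 + 259 + 259) / 9 = 2589.0 / 9 = 287.67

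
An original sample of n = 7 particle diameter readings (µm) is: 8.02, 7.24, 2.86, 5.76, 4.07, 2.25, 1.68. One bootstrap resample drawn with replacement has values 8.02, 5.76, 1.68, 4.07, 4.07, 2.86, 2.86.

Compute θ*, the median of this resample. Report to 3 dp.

Sorted: 1.68, 2.86, 2.86, 4.07, 4.07, 5.76, 8.02
Median = middle value = 4.070

θ* = 4.070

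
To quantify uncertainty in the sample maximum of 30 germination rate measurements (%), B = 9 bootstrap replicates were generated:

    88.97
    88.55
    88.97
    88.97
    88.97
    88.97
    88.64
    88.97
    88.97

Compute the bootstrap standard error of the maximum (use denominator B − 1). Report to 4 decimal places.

Bootstrap SE is the standard deviation of the 9 replicate maximums.
Mean of replicates: (88.97 + 88.55 + 88.97 + 88.97 + 88.97 + 88.97 + 88.64 + 88.97 + 88.97) / 9 = 799.98000 / 9 = 88.88667
Sum of squared deviations: (+0.08333)² + (−0.33667)² + (+0.08333)² + (+0.08333)² + (+0.08333)² + (+0.08333)² + (−0.24667)² + (+0.08333)² + (+0.08333)² = 0.22280
Variance = 0.22280 / 8 = 0.02785
SE* = √0.02785

SE* = 0.1669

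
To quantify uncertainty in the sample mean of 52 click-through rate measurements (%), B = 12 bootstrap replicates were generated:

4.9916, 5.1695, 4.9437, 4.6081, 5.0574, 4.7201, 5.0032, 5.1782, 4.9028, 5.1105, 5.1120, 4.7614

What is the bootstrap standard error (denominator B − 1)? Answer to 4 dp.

SE* = 0.1844

Bootstrap SE is the standard deviation of the 12 replicate means.
Mean of replicates: (4.9916 + 5.1695 + 4.9437 + 4.6081 + 5.0574 + 4.7201 + 5.0032 + 5.1782 + 4.9028 + 5.1105 + 5.1120 + 4.7614) / 12 = 59.55850 / 12 = 4.96321
Sum of squared deviations: (+0.02839)² + (+0.20629)² + (−0.01951)² + (−0.35511)² + (+0.09419)² + (−0.24311)² + (+0.03999)² + (+0.21499)² + (−0.06041)² + (+0.14729)² + (+0.14879)² + (−0.20181)² = 0.37385
Variance = 0.37385 / 11 = 0.03399
SE* = √0.03399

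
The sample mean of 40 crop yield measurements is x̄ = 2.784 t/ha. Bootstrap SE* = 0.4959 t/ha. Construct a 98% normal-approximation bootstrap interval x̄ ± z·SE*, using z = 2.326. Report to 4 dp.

(1.6305, 3.9375)

Margin = 2.326 × 0.4959 = 1.15346
Interval: 2.784 ± 1.15346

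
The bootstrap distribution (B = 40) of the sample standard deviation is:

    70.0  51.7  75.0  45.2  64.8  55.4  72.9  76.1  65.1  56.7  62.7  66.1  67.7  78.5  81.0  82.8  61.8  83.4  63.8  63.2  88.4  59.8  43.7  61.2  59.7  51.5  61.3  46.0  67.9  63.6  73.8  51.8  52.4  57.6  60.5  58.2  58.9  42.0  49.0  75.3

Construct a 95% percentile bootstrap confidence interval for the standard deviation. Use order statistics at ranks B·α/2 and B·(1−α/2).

Sorted replicates: 42.0, 43.7, 45.2, 46.0, 49.0, 51.5, 51.7, 51.8, 52.4, 55.4, 56.7, 57.6, 58.2, 58.9, 59.7, 59.8, 60.5, 61.2, 61.3, 61.8, 62.7, 63.2, 63.6, 63.8, 64.8, 65.1, 66.1, 67.7, 67.9, 70.0, 72.9, 73.8, 75.0, 75.3, 76.1, 78.5, 81.0, 82.8, 83.4, 88.4
α = 0.05; lower rank = 40 × 0.025 = 1; upper rank = 40 × 0.975 = 39.
The 1st smallest replicate is 42.0; the 39th is 83.4.

(42.0, 83.4)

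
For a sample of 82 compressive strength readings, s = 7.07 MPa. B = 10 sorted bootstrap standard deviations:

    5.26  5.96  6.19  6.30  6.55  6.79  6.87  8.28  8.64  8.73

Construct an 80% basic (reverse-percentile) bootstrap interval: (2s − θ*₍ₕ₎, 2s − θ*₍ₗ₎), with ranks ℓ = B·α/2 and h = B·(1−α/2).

Percentile endpoints at ranks 1 and 9: θ*₍1₎ = 5.26, θ*₍9₎ = 8.64.
Basic interval reflects these around s:
  lower = 2 × 7.07 − 8.64 = 5.50
  upper = 2 × 7.07 − 5.26 = 8.88

(5.50, 8.88)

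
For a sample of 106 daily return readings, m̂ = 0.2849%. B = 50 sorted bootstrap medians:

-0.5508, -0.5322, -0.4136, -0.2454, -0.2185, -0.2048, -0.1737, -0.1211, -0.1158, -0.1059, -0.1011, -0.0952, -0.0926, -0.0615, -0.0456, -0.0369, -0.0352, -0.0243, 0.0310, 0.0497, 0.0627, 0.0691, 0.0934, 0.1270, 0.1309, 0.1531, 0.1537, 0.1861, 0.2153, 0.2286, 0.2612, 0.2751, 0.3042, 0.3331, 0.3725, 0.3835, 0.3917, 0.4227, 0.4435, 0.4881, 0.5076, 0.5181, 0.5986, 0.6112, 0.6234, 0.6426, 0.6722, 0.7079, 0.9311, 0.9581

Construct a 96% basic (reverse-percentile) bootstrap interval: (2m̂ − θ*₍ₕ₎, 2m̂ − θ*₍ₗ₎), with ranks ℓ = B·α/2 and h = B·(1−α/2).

Percentile endpoints at ranks 1 and 49: θ*₍1₎ = -0.5508, θ*₍49₎ = 0.9311.
Basic interval reflects these around m̂:
  lower = 2 × 0.2849 − 0.9311 = -0.3613
  upper = 2 × 0.2849 − -0.5508 = 1.1206

(-0.3613, 1.1206)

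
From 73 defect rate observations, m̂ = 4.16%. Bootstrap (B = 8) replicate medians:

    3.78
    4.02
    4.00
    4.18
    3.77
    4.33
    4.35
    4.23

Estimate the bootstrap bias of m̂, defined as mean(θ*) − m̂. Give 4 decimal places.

bias = −0.0775

mean(θ*) = (3.78 + 4.02 + 4.00 + 4.18 + 3.77 + 4.33 + 4.35 + 4.23) / 8 = 4.08250
bias = 4.08250 − 4.16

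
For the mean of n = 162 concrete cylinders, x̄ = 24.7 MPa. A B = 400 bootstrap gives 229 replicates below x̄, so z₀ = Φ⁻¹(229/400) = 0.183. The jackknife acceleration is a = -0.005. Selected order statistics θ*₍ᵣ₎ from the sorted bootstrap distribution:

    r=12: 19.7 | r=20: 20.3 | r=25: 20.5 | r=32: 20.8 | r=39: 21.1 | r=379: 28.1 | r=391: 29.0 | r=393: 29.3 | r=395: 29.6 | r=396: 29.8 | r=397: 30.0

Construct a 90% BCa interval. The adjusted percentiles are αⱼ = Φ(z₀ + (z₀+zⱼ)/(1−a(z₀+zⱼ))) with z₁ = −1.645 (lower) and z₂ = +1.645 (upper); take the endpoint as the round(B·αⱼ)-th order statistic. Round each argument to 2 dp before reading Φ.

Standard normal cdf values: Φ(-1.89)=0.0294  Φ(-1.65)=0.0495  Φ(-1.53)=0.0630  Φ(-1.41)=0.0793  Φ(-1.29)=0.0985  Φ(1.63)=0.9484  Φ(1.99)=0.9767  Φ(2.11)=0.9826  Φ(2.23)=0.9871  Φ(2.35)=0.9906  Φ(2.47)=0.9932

Lower: z₀ + z₁ = 0.183 + (-1.645) = -1.462; 1 − a(z₀+z₁) = 1 − (-0.005)(-1.462) = 0.9927; argument = 0.183 + (-1.462)/0.9927 = -1.2898 → -1.29.
α₁ = Φ(-1.29) = 0.0985; rank = round(400 × 0.0985) = 39; θ*₍39₎ = 21.1.
Upper: z₀ + z₂ = 1.828; 1 − a(z₀+z₂) = 1.0091; argument = 1.9944 → 1.99; α₂ = 0.9767; rank = 391; θ*₍391₎ = 29.0.

(21.1, 29.0)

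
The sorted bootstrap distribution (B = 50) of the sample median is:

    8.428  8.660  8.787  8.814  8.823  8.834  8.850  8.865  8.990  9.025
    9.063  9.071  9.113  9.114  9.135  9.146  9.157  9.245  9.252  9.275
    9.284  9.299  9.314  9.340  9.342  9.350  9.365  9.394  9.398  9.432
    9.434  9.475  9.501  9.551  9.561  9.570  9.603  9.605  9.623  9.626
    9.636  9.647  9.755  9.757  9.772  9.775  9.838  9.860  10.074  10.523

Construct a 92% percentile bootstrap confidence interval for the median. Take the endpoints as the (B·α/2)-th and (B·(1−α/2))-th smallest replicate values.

α = 0.08; lower rank = 50 × 0.040 = 2; upper rank = 50 × 0.960 = 48.
The 2nd smallest replicate is 8.660; the 48th is 9.860.

(8.660, 9.860)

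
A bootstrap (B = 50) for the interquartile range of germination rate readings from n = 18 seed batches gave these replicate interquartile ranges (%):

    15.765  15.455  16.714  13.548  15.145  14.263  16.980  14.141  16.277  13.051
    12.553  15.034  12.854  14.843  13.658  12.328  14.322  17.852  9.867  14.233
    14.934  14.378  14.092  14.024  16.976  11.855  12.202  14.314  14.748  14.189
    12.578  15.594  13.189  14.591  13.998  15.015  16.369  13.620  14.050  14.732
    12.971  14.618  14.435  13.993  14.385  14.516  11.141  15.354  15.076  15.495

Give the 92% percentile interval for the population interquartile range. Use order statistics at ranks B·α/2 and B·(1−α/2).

Sorted replicates: 9.867, 11.141, 11.855, 12.202, 12.328, 12.553, 12.578, 12.854, 12.971, 13.051, 13.189, 13.548, 13.620, 13.658, 13.993, 13.998, 14.024, 14.050, 14.092, 14.141, 14.189, 14.233, 14.263, 14.314, 14.322, 14.378, 14.385, 14.435, 14.516, 14.591, 14.618, 14.732, 14.748, 14.843, 14.934, 15.015, 15.034, 15.076, 15.145, 15.354, 15.455, 15.495, 15.594, 15.765, 16.277, 16.369, 16.714, 16.976, 16.980, 17.852
α = 0.08; lower rank = 50 × 0.040 = 2; upper rank = 50 × 0.960 = 48.
The 2nd smallest replicate is 11.141; the 48th is 16.976.

(11.141, 16.976)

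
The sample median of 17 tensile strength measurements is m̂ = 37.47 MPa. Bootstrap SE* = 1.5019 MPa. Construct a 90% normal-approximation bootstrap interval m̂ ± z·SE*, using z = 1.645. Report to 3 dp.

(34.999, 39.941)

Margin = 1.645 × 1.5019 = 2.4706
Interval: 37.47 ± 2.4706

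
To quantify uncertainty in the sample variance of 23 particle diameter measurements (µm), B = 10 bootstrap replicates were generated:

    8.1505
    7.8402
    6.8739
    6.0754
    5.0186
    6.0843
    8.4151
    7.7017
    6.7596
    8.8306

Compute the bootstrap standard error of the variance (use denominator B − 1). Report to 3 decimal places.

Bootstrap SE is the standard deviation of the 10 replicate variances.
Mean of replicates: (8.1505 + 7.8402 + 6.8739 + 6.0754 + 5.0186 + 6.0843 + 8.4151 + 7.7017 + 6.7596 + 8.8306) / 10 = 71.74990 / 10 = 7.17499
Sum of squared deviations: (+0.97551)² + (+0.66521)² + (−0.30109)² + (−1.09959)² + (−2.15639)² + (−1.09069)² + (+1.24011)² + (+0.52671)² + (−0.41539)² + (+1.65561)² = 13.26239
Variance = 13.26239 / 9 = 1.47360
SE* = √1.47360

SE* = 1.214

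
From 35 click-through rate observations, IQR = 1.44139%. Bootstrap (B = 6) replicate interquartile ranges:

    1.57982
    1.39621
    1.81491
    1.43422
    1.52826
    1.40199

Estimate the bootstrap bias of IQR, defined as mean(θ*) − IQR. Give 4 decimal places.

bias = +0.0845

mean(θ*) = (1.57982 + 1.39621 + 1.81491 + 1.43422 + 1.52826 + 1.40199) / 6 = 1.52590
bias = 1.52590 − 1.44139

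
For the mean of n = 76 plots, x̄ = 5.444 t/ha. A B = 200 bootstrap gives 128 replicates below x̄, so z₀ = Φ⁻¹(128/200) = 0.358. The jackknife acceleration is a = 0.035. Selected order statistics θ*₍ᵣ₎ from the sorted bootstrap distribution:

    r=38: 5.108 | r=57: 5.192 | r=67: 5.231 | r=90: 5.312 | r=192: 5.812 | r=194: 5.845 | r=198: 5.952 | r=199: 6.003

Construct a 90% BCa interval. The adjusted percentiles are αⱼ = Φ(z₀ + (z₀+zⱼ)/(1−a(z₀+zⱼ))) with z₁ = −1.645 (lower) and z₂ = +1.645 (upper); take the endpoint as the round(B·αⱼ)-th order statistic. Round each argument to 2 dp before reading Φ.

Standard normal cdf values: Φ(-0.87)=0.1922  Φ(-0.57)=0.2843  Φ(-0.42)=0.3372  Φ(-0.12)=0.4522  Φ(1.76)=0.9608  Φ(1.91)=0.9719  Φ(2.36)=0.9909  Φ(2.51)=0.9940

(5.108, 6.003)

Lower: z₀ + z₁ = 0.358 + (-1.645) = -1.287; 1 − a(z₀+z₁) = 1 − (0.035)(-1.287) = 1.0450; argument = 0.358 + (-1.287)/1.0450 = -0.8735 → -0.87.
α₁ = Φ(-0.87) = 0.1922; rank = round(200 × 0.1922) = 38; θ*₍38₎ = 5.108.
Upper: z₀ + z₂ = 2.003; 1 − a(z₀+z₂) = 0.9299; argument = 2.5120 → 2.51; α₂ = 0.9940; rank = 199; θ*₍199₎ = 6.003.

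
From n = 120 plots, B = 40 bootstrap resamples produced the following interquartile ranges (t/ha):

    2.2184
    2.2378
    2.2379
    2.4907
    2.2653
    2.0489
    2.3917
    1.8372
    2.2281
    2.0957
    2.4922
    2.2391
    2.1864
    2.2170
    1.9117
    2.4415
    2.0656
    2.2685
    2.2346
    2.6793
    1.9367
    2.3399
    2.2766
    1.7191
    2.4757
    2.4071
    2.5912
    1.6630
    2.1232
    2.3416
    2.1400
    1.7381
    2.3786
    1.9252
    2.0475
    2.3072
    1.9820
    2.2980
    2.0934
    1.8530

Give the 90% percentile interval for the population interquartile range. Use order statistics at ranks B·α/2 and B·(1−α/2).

(1.7191, 2.4922)

Sorted replicates: 1.6630, 1.7191, 1.7381, 1.8372, 1.8530, 1.9117, 1.9252, 1.9367, 1.9820, 2.0475, 2.0489, 2.0656, 2.0934, 2.0957, 2.1232, 2.1400, 2.1864, 2.2170, 2.2184, 2.2281, 2.2346, 2.2378, 2.2379, 2.2391, 2.2653, 2.2685, 2.2766, 2.2980, 2.3072, 2.3399, 2.3416, 2.3786, 2.3917, 2.4071, 2.4415, 2.4757, 2.4907, 2.4922, 2.5912, 2.6793
α = 0.10; lower rank = 40 × 0.050 = 2; upper rank = 40 × 0.950 = 38.
The 2nd smallest replicate is 1.7191; the 38th is 2.4922.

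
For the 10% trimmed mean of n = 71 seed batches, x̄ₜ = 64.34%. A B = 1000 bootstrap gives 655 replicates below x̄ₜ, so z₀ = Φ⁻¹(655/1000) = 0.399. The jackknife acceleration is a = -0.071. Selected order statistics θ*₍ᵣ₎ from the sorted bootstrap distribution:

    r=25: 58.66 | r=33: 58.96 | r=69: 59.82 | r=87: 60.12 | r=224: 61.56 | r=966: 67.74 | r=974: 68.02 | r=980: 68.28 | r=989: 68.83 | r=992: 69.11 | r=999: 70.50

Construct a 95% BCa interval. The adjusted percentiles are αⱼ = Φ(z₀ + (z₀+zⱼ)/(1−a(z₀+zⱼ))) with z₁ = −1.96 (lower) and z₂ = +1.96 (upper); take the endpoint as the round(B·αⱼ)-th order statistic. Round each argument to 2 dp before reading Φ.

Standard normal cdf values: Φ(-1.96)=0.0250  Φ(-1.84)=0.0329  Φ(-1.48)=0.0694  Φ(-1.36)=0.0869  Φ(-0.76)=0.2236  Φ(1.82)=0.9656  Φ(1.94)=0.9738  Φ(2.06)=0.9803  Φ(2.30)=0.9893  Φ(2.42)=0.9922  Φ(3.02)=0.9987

(60.12, 69.11)

Lower: z₀ + z₁ = 0.399 + (-1.960) = -1.561; 1 − a(z₀+z₁) = 1 − (-0.071)(-1.561) = 0.8892; argument = 0.399 + (-1.561)/0.8892 = -1.3566 → -1.36.
α₁ = Φ(-1.36) = 0.0869; rank = round(1000 × 0.0869) = 87; θ*₍87₎ = 60.12.
Upper: z₀ + z₂ = 2.359; 1 − a(z₀+z₂) = 1.1675; argument = 2.4196 → 2.42; α₂ = 0.9922; rank = 992; θ*₍992₎ = 69.11.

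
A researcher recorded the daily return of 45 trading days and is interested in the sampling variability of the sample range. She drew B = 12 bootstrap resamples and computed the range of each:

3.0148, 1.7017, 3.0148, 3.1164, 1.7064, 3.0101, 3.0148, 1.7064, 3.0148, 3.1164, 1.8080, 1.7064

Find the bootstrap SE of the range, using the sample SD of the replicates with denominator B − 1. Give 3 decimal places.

SE* = 0.680

Bootstrap SE is the standard deviation of the 12 replicate ranges.
Mean of replicates: (3.0148 + 1.7017 + 3.0148 + 3.1164 + 1.7064 + 3.0101 + 3.0148 + 1.7064 + 3.0148 + 3.1164 + 1.8080 + 1.7064) / 12 = 29.93100 / 12 = 2.49425
Sum of squared deviations: (+0.52055)² + (−0.79255)² + (+0.52055)² + (+0.62215)² + (−0.78785)² + (+0.51585)² + (+0.52055)² + (−0.78785)² + (+0.52055)² + (+0.62215)² + (−0.68625)² + (−0.78785)² = 5.08533
Variance = 5.08533 / 11 = 0.46230
SE* = √0.46230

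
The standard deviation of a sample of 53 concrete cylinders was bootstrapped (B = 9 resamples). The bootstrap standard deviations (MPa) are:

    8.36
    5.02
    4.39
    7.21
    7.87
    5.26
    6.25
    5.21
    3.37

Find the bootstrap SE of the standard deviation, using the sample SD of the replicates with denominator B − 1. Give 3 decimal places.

Bootstrap SE is the standard deviation of the 9 replicate standard deviations.
Mean of replicates: (8.36 + 5.02 + 4.39 + 7.21 + 7.87 + 5.26 + 6.25 + 5.21 + 3.37) / 9 = 52.9400 / 9 = 5.8822
Sum of squared deviations: (+2.4778)² + (−0.8622)² + (−1.4922)² + (+1.3278)² + (+1.9878)² + (−0.6222)² + (+0.3678)² + (−0.6722)² + (−2.5122)² = 22.1094
Variance = 22.1094 / 8 = 2.7637
SE* = √2.7637

SE* = 1.662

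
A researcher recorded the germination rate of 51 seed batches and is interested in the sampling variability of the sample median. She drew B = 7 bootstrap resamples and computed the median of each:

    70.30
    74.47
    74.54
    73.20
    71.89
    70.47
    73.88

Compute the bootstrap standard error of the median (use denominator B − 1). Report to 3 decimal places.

Bootstrap SE is the standard deviation of the 7 replicate medians.
Mean of replicates: (70.30 + 74.47 + 74.54 + 73.20 + 71.89 + 70.47 + 73.88) / 7 = 508.7500 / 7 = 72.6786
Sum of squared deviations: (−2.3786)² + (+1.7914)² + (+1.8614)² + (+0.5214)² + (−0.7886)² + (−2.2086)² + (+1.2014)² = 19.5467
Variance = 19.5467 / 6 = 3.2578
SE* = √3.2578

SE* = 1.805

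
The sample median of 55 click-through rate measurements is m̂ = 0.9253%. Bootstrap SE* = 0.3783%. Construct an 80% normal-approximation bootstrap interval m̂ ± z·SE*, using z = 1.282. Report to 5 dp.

Margin = 1.282 × 0.3783 = 0.484981
Interval: 0.9253 ± 0.484981

(0.44032, 1.41028)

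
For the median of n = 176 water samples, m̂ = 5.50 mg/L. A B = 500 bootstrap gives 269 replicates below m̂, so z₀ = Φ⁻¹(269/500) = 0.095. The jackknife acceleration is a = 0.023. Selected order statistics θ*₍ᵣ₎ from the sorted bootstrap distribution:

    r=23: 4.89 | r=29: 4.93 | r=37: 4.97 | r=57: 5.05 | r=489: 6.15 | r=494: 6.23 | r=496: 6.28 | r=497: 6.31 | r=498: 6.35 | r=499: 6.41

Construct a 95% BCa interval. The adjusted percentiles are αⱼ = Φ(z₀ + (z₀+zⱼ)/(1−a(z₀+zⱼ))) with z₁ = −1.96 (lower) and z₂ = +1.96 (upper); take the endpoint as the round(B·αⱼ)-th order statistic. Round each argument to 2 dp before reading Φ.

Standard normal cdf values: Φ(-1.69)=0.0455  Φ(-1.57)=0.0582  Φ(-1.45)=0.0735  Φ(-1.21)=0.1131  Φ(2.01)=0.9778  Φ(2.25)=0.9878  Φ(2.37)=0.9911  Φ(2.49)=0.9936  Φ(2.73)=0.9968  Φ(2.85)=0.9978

Lower: z₀ + z₁ = 0.095 + (-1.960) = -1.865; 1 − a(z₀+z₁) = 1 − (0.023)(-1.865) = 1.0429; argument = 0.095 + (-1.865)/1.0429 = -1.6933 → -1.69.
α₁ = Φ(-1.69) = 0.0455; rank = round(500 × 0.0455) = 23; θ*₍23₎ = 4.89.
Upper: z₀ + z₂ = 2.055; 1 − a(z₀+z₂) = 0.9527; argument = 2.2519 → 2.25; α₂ = 0.9878; rank = 494; θ*₍494₎ = 6.23.

(4.89, 6.23)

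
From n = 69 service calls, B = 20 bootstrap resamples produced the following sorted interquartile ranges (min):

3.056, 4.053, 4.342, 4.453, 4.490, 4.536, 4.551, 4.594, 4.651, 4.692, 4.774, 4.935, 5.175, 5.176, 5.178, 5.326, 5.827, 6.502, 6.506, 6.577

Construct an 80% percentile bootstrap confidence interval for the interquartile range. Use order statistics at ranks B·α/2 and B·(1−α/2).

α = 0.20; lower rank = 20 × 0.100 = 2; upper rank = 20 × 0.900 = 18.
The 2nd smallest replicate is 4.053; the 18th is 6.502.

(4.053, 6.502)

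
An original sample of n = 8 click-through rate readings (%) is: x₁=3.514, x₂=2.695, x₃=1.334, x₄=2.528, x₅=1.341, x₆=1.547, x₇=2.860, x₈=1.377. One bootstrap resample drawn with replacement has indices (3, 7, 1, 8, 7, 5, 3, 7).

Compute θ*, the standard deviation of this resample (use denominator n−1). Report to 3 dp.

θ* = 0.922

Resample values: 1.334, 2.860, 3.514, 1.377, 2.860, 1.341, 1.334, 2.860.
Mean = 2.1850; sum of squared deviations = 5.9467
s² = 5.9467 / 7 = 0.8495
s = √0.8495 = 0.922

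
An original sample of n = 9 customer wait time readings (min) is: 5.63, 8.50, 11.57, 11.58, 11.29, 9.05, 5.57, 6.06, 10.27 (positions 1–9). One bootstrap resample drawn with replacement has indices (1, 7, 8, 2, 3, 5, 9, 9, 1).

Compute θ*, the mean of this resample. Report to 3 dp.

Resample values: 5.63, 5.57, 6.06, 8.50, 11.57, 11.29, 10.27, 10.27, 5.63.
Mean = (5.63 + 5.57 + 6.06 + 8.50 + 11.57 + 11.29 + 10.27 + 10.27 + 5.63) / 9 = 74.790 / 9 = 8.310

θ* = 8.310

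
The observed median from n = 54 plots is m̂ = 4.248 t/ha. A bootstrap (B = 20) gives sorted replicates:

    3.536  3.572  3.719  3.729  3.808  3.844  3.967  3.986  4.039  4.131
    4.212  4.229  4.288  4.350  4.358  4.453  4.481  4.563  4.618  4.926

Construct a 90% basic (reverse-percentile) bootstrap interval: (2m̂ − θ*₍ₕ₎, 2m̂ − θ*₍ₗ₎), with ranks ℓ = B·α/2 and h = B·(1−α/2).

(3.878, 4.960)

Percentile endpoints at ranks 1 and 19: θ*₍1₎ = 3.536, θ*₍19₎ = 4.618.
Basic interval reflects these around m̂:
  lower = 2 × 4.248 − 4.618 = 3.878
  upper = 2 × 4.248 − 3.536 = 4.960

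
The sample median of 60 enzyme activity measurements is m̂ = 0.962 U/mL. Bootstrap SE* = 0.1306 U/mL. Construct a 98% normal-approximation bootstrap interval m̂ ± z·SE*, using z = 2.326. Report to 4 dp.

Margin = 2.326 × 0.1306 = 0.30378
Interval: 0.962 ± 0.30378

(0.6582, 1.2658)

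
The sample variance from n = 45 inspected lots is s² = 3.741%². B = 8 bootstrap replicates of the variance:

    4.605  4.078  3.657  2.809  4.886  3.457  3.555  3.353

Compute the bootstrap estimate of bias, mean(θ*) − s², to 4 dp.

mean(θ*) = (4.605 + 4.078 + 3.657 + 2.809 + 4.886 + 3.457 + 3.555 + 3.353) / 8 = 3.80000
bias = 3.80000 − 3.741

bias = +0.0590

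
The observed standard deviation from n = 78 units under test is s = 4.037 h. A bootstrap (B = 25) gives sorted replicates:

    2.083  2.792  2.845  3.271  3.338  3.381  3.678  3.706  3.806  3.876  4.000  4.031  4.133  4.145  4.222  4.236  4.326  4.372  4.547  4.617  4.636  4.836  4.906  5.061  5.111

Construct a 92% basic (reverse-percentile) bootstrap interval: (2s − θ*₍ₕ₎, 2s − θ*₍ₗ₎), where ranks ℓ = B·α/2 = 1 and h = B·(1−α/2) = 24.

(3.013, 5.991)

Percentile endpoints at ranks 1 and 24: θ*₍1₎ = 2.083, θ*₍24₎ = 5.061.
Basic interval reflects these around s:
  lower = 2 × 4.037 − 5.061 = 3.013
  upper = 2 × 4.037 − 2.083 = 5.991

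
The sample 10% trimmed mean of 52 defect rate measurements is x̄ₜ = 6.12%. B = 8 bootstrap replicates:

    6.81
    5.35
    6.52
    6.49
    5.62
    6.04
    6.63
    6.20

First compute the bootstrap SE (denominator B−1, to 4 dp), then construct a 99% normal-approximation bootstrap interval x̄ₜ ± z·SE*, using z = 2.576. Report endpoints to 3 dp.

Mean of replicates = 6.2075; sum of squared deviations = 1.8275; SE* = √(1.8275/7) = 0.5110
Margin = 2.576 × 0.5110 = 1.3163
Interval: 6.12 ± 1.3163

(4.804, 7.436)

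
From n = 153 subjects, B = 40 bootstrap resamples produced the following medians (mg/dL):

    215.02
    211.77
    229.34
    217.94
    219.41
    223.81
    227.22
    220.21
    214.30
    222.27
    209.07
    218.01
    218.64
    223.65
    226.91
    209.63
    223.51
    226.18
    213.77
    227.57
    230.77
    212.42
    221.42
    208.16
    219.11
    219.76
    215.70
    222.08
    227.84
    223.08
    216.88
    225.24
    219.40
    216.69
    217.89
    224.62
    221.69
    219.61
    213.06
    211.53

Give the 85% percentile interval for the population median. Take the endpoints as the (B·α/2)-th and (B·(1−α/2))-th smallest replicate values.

(209.63, 227.57)

Sorted replicates: 208.16, 209.07, 209.63, 211.53, 211.77, 212.42, 213.06, 213.77, 214.30, 215.02, 215.70, 216.69, 216.88, 217.89, 217.94, 218.01, 218.64, 219.11, 219.40, 219.41, 219.61, 219.76, 220.21, 221.42, 221.69, 222.08, 222.27, 223.08, 223.51, 223.65, 223.81, 224.62, 225.24, 226.18, 226.91, 227.22, 227.57, 227.84, 229.34, 230.77
α = 0.15; lower rank = 40 × 0.075 = 3; upper rank = 40 × 0.925 = 37.
The 3rd smallest replicate is 209.63; the 37th is 227.57.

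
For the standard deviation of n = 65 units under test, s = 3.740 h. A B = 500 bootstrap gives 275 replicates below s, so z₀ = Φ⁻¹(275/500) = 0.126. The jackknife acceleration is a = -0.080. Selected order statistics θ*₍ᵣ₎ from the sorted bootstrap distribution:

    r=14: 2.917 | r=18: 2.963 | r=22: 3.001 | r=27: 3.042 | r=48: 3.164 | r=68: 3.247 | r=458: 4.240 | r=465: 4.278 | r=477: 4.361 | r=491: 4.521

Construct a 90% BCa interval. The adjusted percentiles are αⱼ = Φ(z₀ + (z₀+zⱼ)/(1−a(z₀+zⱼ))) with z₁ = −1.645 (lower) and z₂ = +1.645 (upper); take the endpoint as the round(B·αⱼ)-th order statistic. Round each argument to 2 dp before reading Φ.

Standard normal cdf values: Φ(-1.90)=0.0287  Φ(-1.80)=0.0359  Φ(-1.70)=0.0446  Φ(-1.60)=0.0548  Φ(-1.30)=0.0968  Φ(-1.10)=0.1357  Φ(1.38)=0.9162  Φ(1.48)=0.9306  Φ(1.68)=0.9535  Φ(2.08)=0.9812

(3.042, 4.361)

Lower: z₀ + z₁ = 0.126 + (-1.645) = -1.519; 1 − a(z₀+z₁) = 1 − (-0.080)(-1.519) = 0.8785; argument = 0.126 + (-1.519)/0.8785 = -1.6031 → -1.60.
α₁ = Φ(-1.60) = 0.0548; rank = round(500 × 0.0548) = 27; θ*₍27₎ = 3.042.
Upper: z₀ + z₂ = 1.771; 1 − a(z₀+z₂) = 1.1417; argument = 1.6772 → 1.68; α₂ = 0.9535; rank = 477; θ*₍477₎ = 4.361.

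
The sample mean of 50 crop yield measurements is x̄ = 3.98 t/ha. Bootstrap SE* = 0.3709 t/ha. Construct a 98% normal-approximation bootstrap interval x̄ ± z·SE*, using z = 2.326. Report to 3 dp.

(3.117, 4.843)

Margin = 2.326 × 0.3709 = 0.8627
Interval: 3.98 ± 0.8627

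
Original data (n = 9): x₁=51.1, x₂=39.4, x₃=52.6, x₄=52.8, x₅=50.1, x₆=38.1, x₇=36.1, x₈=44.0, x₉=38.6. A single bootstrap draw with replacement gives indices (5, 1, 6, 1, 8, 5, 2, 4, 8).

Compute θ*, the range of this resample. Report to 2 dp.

Resample values: 50.1, 51.1, 38.1, 51.1, 44.0, 50.1, 39.4, 52.8, 44.0.
Range = 52.8 − 38.1 = 14.70

θ* = 14.70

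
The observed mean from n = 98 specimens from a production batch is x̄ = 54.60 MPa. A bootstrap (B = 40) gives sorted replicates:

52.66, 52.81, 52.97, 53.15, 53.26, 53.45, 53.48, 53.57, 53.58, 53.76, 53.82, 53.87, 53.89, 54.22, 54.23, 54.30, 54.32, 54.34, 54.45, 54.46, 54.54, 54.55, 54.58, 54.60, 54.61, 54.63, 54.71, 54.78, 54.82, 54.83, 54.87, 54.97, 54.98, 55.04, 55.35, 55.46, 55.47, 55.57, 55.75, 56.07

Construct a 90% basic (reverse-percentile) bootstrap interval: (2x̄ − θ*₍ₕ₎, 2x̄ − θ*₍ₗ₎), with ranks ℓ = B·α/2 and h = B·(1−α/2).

Percentile endpoints at ranks 2 and 38: θ*₍2₎ = 52.81, θ*₍38₎ = 55.57.
Basic interval reflects these around x̄:
  lower = 2 × 54.60 − 55.57 = 53.63
  upper = 2 × 54.60 − 52.81 = 56.39

(53.63, 56.39)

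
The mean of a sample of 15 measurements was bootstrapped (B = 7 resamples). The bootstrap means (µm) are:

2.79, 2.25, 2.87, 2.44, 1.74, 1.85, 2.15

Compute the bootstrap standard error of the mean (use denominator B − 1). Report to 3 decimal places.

Bootstrap SE is the standard deviation of the 7 replicate means.
Mean of replicates: (2.79 + 2.25 + 2.87 + 2.44 + 1.74 + 1.85 + 2.15) / 7 = 16.0900 / 7 = 2.2986
Sum of squared deviations: (+0.4914)² + (−0.0486)² + (+0.5714)² + (+0.1414)² + (−0.5586)² + (−0.4486)² + (−0.1486)² = 1.1257
Variance = 1.1257 / 6 = 0.1876
SE* = √0.1876

SE* = 0.433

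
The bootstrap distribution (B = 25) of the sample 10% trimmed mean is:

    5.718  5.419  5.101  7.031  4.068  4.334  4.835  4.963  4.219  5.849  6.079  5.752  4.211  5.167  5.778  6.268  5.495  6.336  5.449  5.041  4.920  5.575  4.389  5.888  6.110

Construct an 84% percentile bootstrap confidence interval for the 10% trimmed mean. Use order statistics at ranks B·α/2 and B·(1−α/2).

Sorted replicates: 4.068, 4.211, 4.219, 4.334, 4.389, 4.835, 4.920, 4.963, 5.041, 5.101, 5.167, 5.419, 5.449, 5.495, 5.575, 5.718, 5.752, 5.778, 5.849, 5.888, 6.079, 6.110, 6.268, 6.336, 7.031
α = 0.16; lower rank = 25 × 0.080 = 2; upper rank = 25 × 0.920 = 23.
The 2nd smallest replicate is 4.211; the 23rd is 6.268.

(4.211, 6.268)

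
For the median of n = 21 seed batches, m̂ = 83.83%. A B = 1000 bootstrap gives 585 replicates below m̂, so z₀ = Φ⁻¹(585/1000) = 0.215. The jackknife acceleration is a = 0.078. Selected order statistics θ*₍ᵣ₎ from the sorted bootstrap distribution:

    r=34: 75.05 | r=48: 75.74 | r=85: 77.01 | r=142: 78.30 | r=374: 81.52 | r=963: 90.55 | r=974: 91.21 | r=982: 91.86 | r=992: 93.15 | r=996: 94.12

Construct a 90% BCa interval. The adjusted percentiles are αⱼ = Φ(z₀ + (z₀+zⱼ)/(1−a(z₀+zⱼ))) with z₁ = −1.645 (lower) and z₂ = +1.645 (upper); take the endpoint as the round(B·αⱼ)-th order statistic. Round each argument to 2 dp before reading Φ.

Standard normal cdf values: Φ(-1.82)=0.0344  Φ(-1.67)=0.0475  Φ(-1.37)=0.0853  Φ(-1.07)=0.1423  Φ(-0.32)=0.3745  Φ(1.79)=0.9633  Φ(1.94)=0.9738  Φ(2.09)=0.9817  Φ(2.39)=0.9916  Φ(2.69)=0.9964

Lower: z₀ + z₁ = 0.215 + (-1.645) = -1.430; 1 − a(z₀+z₁) = 1 − (0.078)(-1.430) = 1.1115; argument = 0.215 + (-1.430)/1.1115 = -1.0715 → -1.07.
α₁ = Φ(-1.07) = 0.1423; rank = round(1000 × 0.1423) = 142; θ*₍142₎ = 78.30.
Upper: z₀ + z₂ = 1.860; 1 − a(z₀+z₂) = 0.8549; argument = 2.3906 → 2.39; α₂ = 0.9916; rank = 992; θ*₍992₎ = 93.15.

(78.30, 93.15)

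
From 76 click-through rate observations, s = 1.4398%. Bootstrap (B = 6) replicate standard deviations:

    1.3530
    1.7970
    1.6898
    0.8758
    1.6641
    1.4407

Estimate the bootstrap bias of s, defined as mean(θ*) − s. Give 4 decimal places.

mean(θ*) = (1.3530 + 1.7970 + 1.6898 + 0.8758 + 1.6641 + 1.4407) / 6 = 1.47007
bias = 1.47007 − 1.4398

bias = +0.0303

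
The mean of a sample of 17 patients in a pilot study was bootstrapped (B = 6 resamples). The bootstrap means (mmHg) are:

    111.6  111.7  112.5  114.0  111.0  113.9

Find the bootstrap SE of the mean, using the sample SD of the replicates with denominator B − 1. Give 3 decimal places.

SE* = 1.257

Bootstrap SE is the standard deviation of the 6 replicate means.
Mean of replicates: (111.6 + 111.7 + 112.5 + 114.0 + 111.0 + 113.9) / 6 = 674.7000 / 6 = 112.4500
Sum of squared deviations: (−0.8500)² + (−0.7500)² + (+0.0500)² + (+1.5500)² + (−1.4500)² + (+1.4500)² = 7.8950
Variance = 7.8950 / 5 = 1.5790
SE* = √1.5790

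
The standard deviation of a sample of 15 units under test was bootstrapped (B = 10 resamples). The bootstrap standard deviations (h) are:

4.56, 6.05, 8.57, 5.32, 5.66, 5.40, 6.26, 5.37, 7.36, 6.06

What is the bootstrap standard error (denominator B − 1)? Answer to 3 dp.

Bootstrap SE is the standard deviation of the 10 replicate standard deviations.
Mean of replicates: (4.56 + 6.05 + 8.57 + 5.32 + 5.66 + 5.40 + 6.26 + 5.37 + 7.36 + 6.06) / 10 = 60.6100 / 10 = 6.0610
Sum of squared deviations: (−1.5010)² + (−0.0110)² + (+2.5090)² + (−0.7410)² + (−0.4010)² + (−0.6610)² + (+0.1990)² + (−0.6910)² + (+1.2990)² + (−0.0010)² = 11.8995
Variance = 11.8995 / 9 = 1.3222
SE* = √1.3222

SE* = 1.150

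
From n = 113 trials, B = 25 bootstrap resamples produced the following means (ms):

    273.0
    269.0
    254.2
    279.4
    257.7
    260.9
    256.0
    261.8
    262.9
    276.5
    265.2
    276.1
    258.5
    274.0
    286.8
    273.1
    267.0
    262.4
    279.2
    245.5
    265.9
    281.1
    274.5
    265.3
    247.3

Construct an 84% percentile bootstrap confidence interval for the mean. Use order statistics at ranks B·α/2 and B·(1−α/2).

(247.3, 279.4)

Sorted replicates: 245.5, 247.3, 254.2, 256.0, 257.7, 258.5, 260.9, 261.8, 262.4, 262.9, 265.2, 265.3, 265.9, 267.0, 269.0, 273.0, 273.1, 274.0, 274.5, 276.1, 276.5, 279.2, 279.4, 281.1, 286.8
α = 0.16; lower rank = 25 × 0.080 = 2; upper rank = 25 × 0.920 = 23.
The 2nd smallest replicate is 247.3; the 23rd is 279.4.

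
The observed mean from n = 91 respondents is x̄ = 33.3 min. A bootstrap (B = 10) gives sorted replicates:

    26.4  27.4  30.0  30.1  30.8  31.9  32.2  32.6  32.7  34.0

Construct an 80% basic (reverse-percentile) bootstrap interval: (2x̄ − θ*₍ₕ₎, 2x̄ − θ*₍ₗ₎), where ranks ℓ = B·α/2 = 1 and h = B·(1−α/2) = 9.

(33.9, 40.2)

Percentile endpoints at ranks 1 and 9: θ*₍1₎ = 26.4, θ*₍9₎ = 32.7.
Basic interval reflects these around x̄:
  lower = 2 × 33.3 − 32.7 = 33.9
  upper = 2 × 33.3 − 26.4 = 40.2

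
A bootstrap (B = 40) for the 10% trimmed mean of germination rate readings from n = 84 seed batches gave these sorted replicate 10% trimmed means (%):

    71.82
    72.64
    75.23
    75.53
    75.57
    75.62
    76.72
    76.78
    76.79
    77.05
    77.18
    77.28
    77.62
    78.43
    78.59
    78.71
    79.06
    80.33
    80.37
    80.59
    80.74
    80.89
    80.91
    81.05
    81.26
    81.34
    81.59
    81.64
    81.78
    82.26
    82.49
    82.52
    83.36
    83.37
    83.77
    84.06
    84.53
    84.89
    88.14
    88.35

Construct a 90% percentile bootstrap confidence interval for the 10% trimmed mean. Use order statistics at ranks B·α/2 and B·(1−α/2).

(72.64, 84.89)

α = 0.10; lower rank = 40 × 0.050 = 2; upper rank = 40 × 0.950 = 38.
The 2nd smallest replicate is 72.64; the 38th is 84.89.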